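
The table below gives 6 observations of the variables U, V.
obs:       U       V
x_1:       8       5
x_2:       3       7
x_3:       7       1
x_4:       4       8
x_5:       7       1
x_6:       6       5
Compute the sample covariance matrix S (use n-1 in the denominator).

Step 1 — column means:
  mean(U) = (8 + 3 + 7 + 4 + 7 + 6) / 6 = 35/6 = 5.8333
  mean(V) = (5 + 7 + 1 + 8 + 1 + 5) / 6 = 27/6 = 4.5

Step 2 — sample covariance S[i,j] = (1/(n-1)) · Σ_k (x_{k,i} - mean_i) · (x_{k,j} - mean_j), with n-1 = 5.
  S[U,U] = ((2.1667)·(2.1667) + (-2.8333)·(-2.8333) + (1.1667)·(1.1667) + (-1.8333)·(-1.8333) + (1.1667)·(1.1667) + (0.1667)·(0.1667)) / 5 = 18.8333/5 = 3.7667
  S[U,V] = ((2.1667)·(0.5) + (-2.8333)·(2.5) + (1.1667)·(-3.5) + (-1.8333)·(3.5) + (1.1667)·(-3.5) + (0.1667)·(0.5)) / 5 = -20.5/5 = -4.1
  S[V,V] = ((0.5)·(0.5) + (2.5)·(2.5) + (-3.5)·(-3.5) + (3.5)·(3.5) + (-3.5)·(-3.5) + (0.5)·(0.5)) / 5 = 43.5/5 = 8.7

S is symmetric (S[j,i] = S[i,j]). Assembling:

S = [[3.7667, -4.1],
 [-4.1, 8.7]]


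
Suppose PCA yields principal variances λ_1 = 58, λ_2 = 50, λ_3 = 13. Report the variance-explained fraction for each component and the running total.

Step 1 — total variance = trace(Sigma) = Σ λ_i = 58 + 50 + 13 = 121.

Step 2 — fraction explained by component i = λ_i / Σ λ:
  PC1: 58/121 = 0.4793
  PC2: 50/121 = 0.4132
  PC3: 13/121 = 0.1074

Step 3 — cumulative fraction after k components = (λ_1 + ... + λ_k) / Σ λ:
  k = 1: 58/121 = 0.4793
  k = 2: (58 + 50)/121 = 108/121 = 0.8926
  k = 3: (58 + 50 + 13)/121 = 121/121 = 1

Summary (fraction, with percent):

explained: PC1 0.4793 (47.93%), PC2 0.4132 (41.32%), PC3 0.1074 (10.74%);  cumulative: 0.4793, 0.8926, 1


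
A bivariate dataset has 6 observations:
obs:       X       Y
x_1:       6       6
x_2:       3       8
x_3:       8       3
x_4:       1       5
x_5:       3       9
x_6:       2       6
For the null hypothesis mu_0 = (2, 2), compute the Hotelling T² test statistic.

Step 1 — sample mean vector:
  mean(X) = (6 + 3 + 8 + 1 + 3 + 2) / 6 = 23/6 = 3.8333
  mean(Y) = (6 + 8 + 3 + 5 + 9 + 6) / 6 = 37/6 = 6.1667
  x̄ = (3.8333, 6.1667),  deviation x̄ - mu_0 = (3.8333, 6.1667) - (2, 2) = (1.8333, 4.1667).

Step 2 — sample covariance matrix, S[i,j] = (1/(n-1)) · Σ_k (x_{k,i} - mean_i) · (x_{k,j} - mean_j), divisor n-1 = 5:
  S[X,X] = ((2.1667)·(2.1667) + (-0.8333)·(-0.8333) + (4.1667)·(4.1667) + (-2.8333)·(-2.8333) + (-0.8333)·(-0.8333) + (-1.8333)·(-1.8333)) / 5 = 34.8333/5 = 6.9667
  S[X,Y] = ((2.1667)·(-0.1667) + (-0.8333)·(1.8333) + (4.1667)·(-3.1667) + (-2.8333)·(-1.1667) + (-0.8333)·(2.8333) + (-1.8333)·(-0.1667)) / 5 = -13.8333/5 = -2.7667
  S[Y,Y] = ((-0.1667)·(-0.1667) + (1.8333)·(1.8333) + (-3.1667)·(-3.1667) + (-1.1667)·(-1.1667) + (2.8333)·(2.8333) + (-0.1667)·(-0.1667)) / 5 = 22.8333/5 = 4.5667
  S = [[6.9667, -2.7667],
 [-2.7667, 4.5667]].

Step 3 — invert S. det(S) = 6.9667·4.5667 - (-2.7667)² = 24.16.
  S^{-1} = (1/det) · [[d, -b], [-b, a]] = [[0.189, 0.1145],
 [0.1145, 0.2884]].

Step 4 — quadratic form (x̄ - mu_0)^T · S^{-1} · (x̄ - mu_0):
  S^{-1} · (x̄ - mu_0) = (0.8237, 1.4114),
  (x̄ - mu_0)^T · [...] = (1.8333)·(0.8237) + (4.1667)·(1.4114) = 7.391.

Step 5 — scale by n: T² = 6 · 7.391 = 44.346.

T² ≈ 44.346


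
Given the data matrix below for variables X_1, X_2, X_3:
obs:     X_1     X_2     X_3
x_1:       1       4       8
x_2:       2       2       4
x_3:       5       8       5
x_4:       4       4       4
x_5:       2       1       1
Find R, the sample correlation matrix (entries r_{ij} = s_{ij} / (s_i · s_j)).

Step 1 — column means:
  mean(X_1) = (1 + 2 + 5 + 4 + 2) / 5 = 14/5 = 2.8
  mean(X_2) = (4 + 2 + 8 + 4 + 1) / 5 = 19/5 = 3.8
  mean(X_3) = (8 + 4 + 5 + 4 + 1) / 5 = 22/5 = 4.4

Step 2 — sample variances and covariances s[i,j] = (1/(n-1)) · Σ_k (x_{k,i} - mean_i) · (x_{k,j} - mean_j), with n-1 = 4:
  s[X_1,X_1] = ((-1.8)·(-1.8) + (-0.8)·(-0.8) + (2.2)·(2.2) + (1.2)·(1.2) + (-0.8)·(-0.8)) / 4 = 10.8/4 = 2.7
  s[X_1,X_2] = ((-1.8)·(0.2) + (-0.8)·(-1.8) + (2.2)·(4.2) + (1.2)·(0.2) + (-0.8)·(-2.8)) / 4 = 12.8/4 = 3.2
  s[X_1,X_3] = ((-1.8)·(3.6) + (-0.8)·(-0.4) + (2.2)·(0.6) + (1.2)·(-0.4) + (-0.8)·(-3.4)) / 4 = -2.6/4 = -0.65
  s[X_2,X_2] = ((0.2)·(0.2) + (-1.8)·(-1.8) + (4.2)·(4.2) + (0.2)·(0.2) + (-2.8)·(-2.8)) / 4 = 28.8/4 = 7.2
  s[X_2,X_3] = ((0.2)·(3.6) + (-1.8)·(-0.4) + (4.2)·(0.6) + (0.2)·(-0.4) + (-2.8)·(-3.4)) / 4 = 13.4/4 = 3.35
  s[X_3,X_3] = ((3.6)·(3.6) + (-0.4)·(-0.4) + (0.6)·(0.6) + (-0.4)·(-0.4) + (-3.4)·(-3.4)) / 4 = 25.2/4 = 6.3
  Sample standard deviations s_i = √(s[i,i]):
  s(X_1) = √(2.7) = 1.6432
  s(X_2) = √(7.2) = 2.6833
  s(X_3) = √(6.3) = 2.51

Step 3 — r_{ij} = s_{ij} / (s_i · s_j):
  r[X_1,X_1] = 1 (diagonal).
  r[X_1,X_2] = 3.2 / (1.6432 · 2.6833) = 3.2 / 4.4091 = 0.7258
  r[X_1,X_3] = -0.65 / (1.6432 · 2.51) = -0.65 / 4.1243 = -0.1576
  r[X_2,X_2] = 1 (diagonal).
  r[X_2,X_3] = 3.35 / (2.6833 · 2.51) = 3.35 / 6.735 = 0.4974
  r[X_3,X_3] = 1 (diagonal).

R is symmetric with unit diagonal. Assembling:

R = [[1, 0.7258, -0.1576],
 [0.7258, 1, 0.4974],
 [-0.1576, 0.4974, 1]]


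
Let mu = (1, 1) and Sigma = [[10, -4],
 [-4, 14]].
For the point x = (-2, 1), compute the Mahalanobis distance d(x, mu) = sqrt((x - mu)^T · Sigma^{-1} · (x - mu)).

Step 1 — centre the observation: (x - mu) = (-3, 0).

Step 2 — invert Sigma. det(Sigma) = 10·14 - (-4)² = 124.
  Sigma^{-1} = (1/det) · [[d, -b], [-b, a]] = [[0.1129, 0.0323],
 [0.0323, 0.0806]].

Step 3 — form the quadratic (x - mu)^T · Sigma^{-1} · (x - mu):
  Sigma^{-1} · (x - mu) = (-0.3387, -0.0968).
  (x - mu)^T · [Sigma^{-1} · (x - mu)] = (-3)·(-0.3387) + (0)·(-0.0968) = 1.0161.

Step 4 — take square root: d = √(1.0161) ≈ 1.008.

d(x, mu) = √(1.0161) ≈ 1.008


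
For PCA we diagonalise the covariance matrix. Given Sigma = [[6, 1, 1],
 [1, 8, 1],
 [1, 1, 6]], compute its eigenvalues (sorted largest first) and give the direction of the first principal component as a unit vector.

Step 1 — characteristic polynomial p(λ) = det(λI - Sigma) = λ³ - tr·λ² + c_1·λ - det, where tr = trace, c_1 = sum of the principal 2×2 minors, det = det(Sigma):
  tr = 6 + 8 + 6 = 20,
  c_1 = (6·8 - (1)²) + (6·6 - (1)²) + (8·6 - (1)²) = 47 + 35 + 47 = 129,
  det = 6·(8·6 - (1)²) - (1)·((1)·6 - (1)·(1)) + (1)·((1)·(1) - 8·(1)) = 6·(47) - (1)·(5) + (1)·(-7) = 270.
  So p(λ) = λ³ - 20λ² + 129λ - 270.
Step 2 — look for an integer root (rational root theorem: any rational root is an integer divisor of 270). Testing λ = 5:
  p(5) = 125 - 500 + 645 - 270 = 0  ✓
  Dividing out (λ - 5): p(λ) = (λ - 5)(λ² - 15λ + 54).
Step 3 — remaining eigenvalues from the quadratic λ² - 15λ + 54 = 0:
  Δ = 15² - 4·54 = 225 - 216 = 9,  λ = (15 ± √9)/2 = (15 ± 3)/2 = 9 or 6.
  Sorted: λ_1 = 9,  λ_2 = 6,  λ_3 = 5  (check: sum = 20 = tr ✓).

Step 4 — unit eigenvector for λ_1 = 9: v spans the null space of (Sigma - λ_1 I), whose rows are
  r_1 = (-3, 1, 1),  r_2 = (1, -1, 1),  r_3 = (1, 1, -3).
  v is orthogonal to every row, so take v ∝ r_1 × r_2 = ((1)·(1) - (1)·(-1), (1)·(1) - (-3)·(1), (-3)·(-1) - (1)·(1)) = (2, 4, 2).
  Rescale (divide by 2): u = (1, 2, 1).
  ||u|| = √((1)² + (2)² + (1)²) = √(6) ≈ 2.4495,  v_1 = u/||u|| ≈ (0.4082, 0.8165, 0.4082) (||v_1|| = 1).

λ_1 = 9,  λ_2 = 6,  λ_3 = 5;  v_1 ≈ (0.4082, 0.8165, 0.4082)


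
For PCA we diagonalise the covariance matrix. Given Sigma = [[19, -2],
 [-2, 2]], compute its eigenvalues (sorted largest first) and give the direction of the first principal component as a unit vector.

Step 1 — characteristic polynomial of 2×2 Sigma:
  det(Sigma - λI) = λ² - trace · λ + det = 0.
  trace = 19 + 2 = 21, det = 19·2 - (-2)² = 34.
Step 2 — discriminant:
  Δ = trace² - 4·det = 441 - 136 = 305.
Step 3 — eigenvalues:
  λ = (trace ± √Δ)/2 = (21 ± 17.4642)/2,
  λ_1 = 19.2321,  λ_2 = 1.7679.

Step 4 — unit eigenvector for λ_1: solve (Sigma - λ_1 I)v = 0. First row:
  (19 - 19.2321)·v_x + (-2)·v_y = 0, i.e. (-0.2321)·v_x + (-2)·v_y = 0,
  so v ∝ (b, λ_1 - a) = (-2, 0.2321); multiply by -1 so the first entry is positive: u = (2, -0.2321).
  ||u|| = √((2)² + (-0.2321)²) = √(4.0539) ≈ 2.0134,
  v_1 = u/||u|| ≈ (0.9933, -0.1153) (||v_1|| = 1).

λ_1 = 19.2321,  λ_2 = 1.7679;  v_1 ≈ (0.9933, -0.1153)


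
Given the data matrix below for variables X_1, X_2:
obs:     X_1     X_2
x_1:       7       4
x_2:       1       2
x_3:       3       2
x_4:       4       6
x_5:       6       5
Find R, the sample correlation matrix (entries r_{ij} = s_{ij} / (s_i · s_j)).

Step 1 — column means:
  mean(X_1) = (7 + 1 + 3 + 4 + 6) / 5 = 21/5 = 4.2
  mean(X_2) = (4 + 2 + 2 + 6 + 5) / 5 = 19/5 = 3.8

Step 2 — sample variances and covariances s[i,j] = (1/(n-1)) · Σ_k (x_{k,i} - mean_i) · (x_{k,j} - mean_j), with n-1 = 4:
  s[X_1,X_1] = ((2.8)·(2.8) + (-3.2)·(-3.2) + (-1.2)·(-1.2) + (-0.2)·(-0.2) + (1.8)·(1.8)) / 4 = 22.8/4 = 5.7
  s[X_1,X_2] = ((2.8)·(0.2) + (-3.2)·(-1.8) + (-1.2)·(-1.8) + (-0.2)·(2.2) + (1.8)·(1.2)) / 4 = 10.2/4 = 2.55
  s[X_2,X_2] = ((0.2)·(0.2) + (-1.8)·(-1.8) + (-1.8)·(-1.8) + (2.2)·(2.2) + (1.2)·(1.2)) / 4 = 12.8/4 = 3.2
  Sample standard deviations s_i = √(s[i,i]):
  s(X_1) = √(5.7) = 2.3875
  s(X_2) = √(3.2) = 1.7889

Step 3 — r_{ij} = s_{ij} / (s_i · s_j):
  r[X_1,X_1] = 1 (diagonal).
  r[X_1,X_2] = 2.55 / (2.3875 · 1.7889) = 2.55 / 4.2708 = 0.5971
  r[X_2,X_2] = 1 (diagonal).

R is symmetric with unit diagonal. Assembling:

R = [[1, 0.5971],
 [0.5971, 1]]


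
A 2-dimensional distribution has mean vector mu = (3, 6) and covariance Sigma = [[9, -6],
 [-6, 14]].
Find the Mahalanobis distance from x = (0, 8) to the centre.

Step 1 — centre the observation: (x - mu) = (-3, 2).

Step 2 — invert Sigma. det(Sigma) = 9·14 - (-6)² = 90.
  Sigma^{-1} = (1/det) · [[d, -b], [-b, a]] = [[0.1556, 0.0667],
 [0.0667, 0.1]].

Step 3 — form the quadratic (x - mu)^T · Sigma^{-1} · (x - mu):
  Sigma^{-1} · (x - mu) = (-0.3333, 0).
  (x - mu)^T · [Sigma^{-1} · (x - mu)] = (-3)·(-0.3333) + (2)·(0) = 1.

Step 4 — take square root: d = √(1) ≈ 1.

d(x, mu) = √(1) ≈ 1


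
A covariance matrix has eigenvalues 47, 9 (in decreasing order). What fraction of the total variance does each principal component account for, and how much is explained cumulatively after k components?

Step 1 — total variance = trace(Sigma) = Σ λ_i = 47 + 9 = 56.

Step 2 — fraction explained by component i = λ_i / Σ λ:
  PC1: 47/56 = 0.8393
  PC2: 9/56 = 0.1607

Step 3 — cumulative fraction after k components = (λ_1 + ... + λ_k) / Σ λ:
  k = 1: 47/56 = 0.8393
  k = 2: (47 + 9)/56 = 56/56 = 1

Summary (fraction, with percent):

explained: PC1 0.8393 (83.93%), PC2 0.1607 (16.07%);  cumulative: 0.8393, 1


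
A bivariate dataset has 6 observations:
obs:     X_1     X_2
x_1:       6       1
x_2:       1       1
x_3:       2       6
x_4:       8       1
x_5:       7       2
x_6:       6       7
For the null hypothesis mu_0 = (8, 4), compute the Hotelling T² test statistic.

Step 1 — sample mean vector:
  mean(X_1) = (6 + 1 + 2 + 8 + 7 + 6) / 6 = 30/6 = 5
  mean(X_2) = (1 + 1 + 6 + 1 + 2 + 7) / 6 = 18/6 = 3
  x̄ = (5, 3),  deviation x̄ - mu_0 = (5, 3) - (8, 4) = (-3, -1).

Step 2 — sample covariance matrix, S[i,j] = (1/(n-1)) · Σ_k (x_{k,i} - mean_i) · (x_{k,j} - mean_j), divisor n-1 = 5:
  S[X_1,X_1] = ((1)·(1) + (-4)·(-4) + (-3)·(-3) + (3)·(3) + (2)·(2) + (1)·(1)) / 5 = 40/5 = 8
  S[X_1,X_2] = ((1)·(-2) + (-4)·(-2) + (-3)·(3) + (3)·(-2) + (2)·(-1) + (1)·(4)) / 5 = -7/5 = -1.4
  S[X_2,X_2] = ((-2)·(-2) + (-2)·(-2) + (3)·(3) + (-2)·(-2) + (-1)·(-1) + (4)·(4)) / 5 = 38/5 = 7.6
  S = [[8, -1.4],
 [-1.4, 7.6]].

Step 3 — invert S. det(S) = 8·7.6 - (-1.4)² = 58.84.
  S^{-1} = (1/det) · [[d, -b], [-b, a]] = [[0.1292, 0.0238],
 [0.0238, 0.136]].

Step 4 — quadratic form (x̄ - mu_0)^T · S^{-1} · (x̄ - mu_0):
  S^{-1} · (x̄ - mu_0) = (-0.4113, -0.2073),
  (x̄ - mu_0)^T · [...] = (-3)·(-0.4113) + (-1)·(-0.2073) = 1.4412.

Step 5 — scale by n: T² = 6 · 1.4412 = 8.6472.

T² ≈ 8.6472


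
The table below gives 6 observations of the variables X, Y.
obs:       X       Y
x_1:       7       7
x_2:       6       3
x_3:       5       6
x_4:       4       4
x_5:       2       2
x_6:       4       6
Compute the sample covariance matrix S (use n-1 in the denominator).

Step 1 — column means:
  mean(X) = (7 + 6 + 5 + 4 + 2 + 4) / 6 = 28/6 = 4.6667
  mean(Y) = (7 + 3 + 6 + 4 + 2 + 6) / 6 = 28/6 = 4.6667

Step 2 — sample covariance S[i,j] = (1/(n-1)) · Σ_k (x_{k,i} - mean_i) · (x_{k,j} - mean_j), with n-1 = 5.
  S[X,X] = ((2.3333)·(2.3333) + (1.3333)·(1.3333) + (0.3333)·(0.3333) + (-0.6667)·(-0.6667) + (-2.6667)·(-2.6667) + (-0.6667)·(-0.6667)) / 5 = 15.3333/5 = 3.0667
  S[X,Y] = ((2.3333)·(2.3333) + (1.3333)·(-1.6667) + (0.3333)·(1.3333) + (-0.6667)·(-0.6667) + (-2.6667)·(-2.6667) + (-0.6667)·(1.3333)) / 5 = 10.3333/5 = 2.0667
  S[Y,Y] = ((2.3333)·(2.3333) + (-1.6667)·(-1.6667) + (1.3333)·(1.3333) + (-0.6667)·(-0.6667) + (-2.6667)·(-2.6667) + (1.3333)·(1.3333)) / 5 = 19.3333/5 = 3.8667

S is symmetric (S[j,i] = S[i,j]). Assembling:

S = [[3.0667, 2.0667],
 [2.0667, 3.8667]]


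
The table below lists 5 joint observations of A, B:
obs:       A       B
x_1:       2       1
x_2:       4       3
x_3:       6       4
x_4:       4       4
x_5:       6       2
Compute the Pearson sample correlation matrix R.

Step 1 — column means:
  mean(A) = (2 + 4 + 6 + 4 + 6) / 5 = 22/5 = 4.4
  mean(B) = (1 + 3 + 4 + 4 + 2) / 5 = 14/5 = 2.8

Step 2 — sample variances and covariances s[i,j] = (1/(n-1)) · Σ_k (x_{k,i} - mean_i) · (x_{k,j} - mean_j), with n-1 = 4:
  s[A,A] = ((-2.4)·(-2.4) + (-0.4)·(-0.4) + (1.6)·(1.6) + (-0.4)·(-0.4) + (1.6)·(1.6)) / 4 = 11.2/4 = 2.8
  s[A,B] = ((-2.4)·(-1.8) + (-0.4)·(0.2) + (1.6)·(1.2) + (-0.4)·(1.2) + (1.6)·(-0.8)) / 4 = 4.4/4 = 1.1
  s[B,B] = ((-1.8)·(-1.8) + (0.2)·(0.2) + (1.2)·(1.2) + (1.2)·(1.2) + (-0.8)·(-0.8)) / 4 = 6.8/4 = 1.7
  Sample standard deviations s_i = √(s[i,i]):
  s(A) = √(2.8) = 1.6733
  s(B) = √(1.7) = 1.3038

Step 3 — r_{ij} = s_{ij} / (s_i · s_j):
  r[A,A] = 1 (diagonal).
  r[A,B] = 1.1 / (1.6733 · 1.3038) = 1.1 / 2.1817 = 0.5042
  r[B,B] = 1 (diagonal).

R is symmetric with unit diagonal. Assembling:

R = [[1, 0.5042],
 [0.5042, 1]]


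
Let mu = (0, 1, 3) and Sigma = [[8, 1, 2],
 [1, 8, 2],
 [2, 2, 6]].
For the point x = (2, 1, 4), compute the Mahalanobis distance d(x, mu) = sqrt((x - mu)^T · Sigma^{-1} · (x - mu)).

Step 1 — centre the observation: (x - mu) = (2, 0, 1).

Step 2 — invert Sigma (cofactor / det for 3×3, or solve directly):
  Sigma^{-1} = [[0.1366, -0.0062, -0.0435],
 [-0.0062, 0.1366, -0.0435],
 [-0.0435, -0.0435, 0.1957]].

Step 3 — form the quadratic (x - mu)^T · Sigma^{-1} · (x - mu):
  Sigma^{-1} · (x - mu) = (0.2298, -0.0559, 0.1087).
  (x - mu)^T · [Sigma^{-1} · (x - mu)] = (2)·(0.2298) + (0)·(-0.0559) + (1)·(0.1087) = 0.5683.

Step 4 — take square root: d = √(0.5683) ≈ 0.7539.

d(x, mu) = √(0.5683) ≈ 0.7539


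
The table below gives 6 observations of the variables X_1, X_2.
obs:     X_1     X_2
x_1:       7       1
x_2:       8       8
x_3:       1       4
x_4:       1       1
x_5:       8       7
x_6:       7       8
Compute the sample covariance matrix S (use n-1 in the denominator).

Step 1 — column means:
  mean(X_1) = (7 + 8 + 1 + 1 + 8 + 7) / 6 = 32/6 = 5.3333
  mean(X_2) = (1 + 8 + 4 + 1 + 7 + 8) / 6 = 29/6 = 4.8333

Step 2 — sample covariance S[i,j] = (1/(n-1)) · Σ_k (x_{k,i} - mean_i) · (x_{k,j} - mean_j), with n-1 = 5.
  S[X_1,X_1] = ((1.6667)·(1.6667) + (2.6667)·(2.6667) + (-4.3333)·(-4.3333) + (-4.3333)·(-4.3333) + (2.6667)·(2.6667) + (1.6667)·(1.6667)) / 5 = 57.3333/5 = 11.4667
  S[X_1,X_2] = ((1.6667)·(-3.8333) + (2.6667)·(3.1667) + (-4.3333)·(-0.8333) + (-4.3333)·(-3.8333) + (2.6667)·(2.1667) + (1.6667)·(3.1667)) / 5 = 33.3333/5 = 6.6667
  S[X_2,X_2] = ((-3.8333)·(-3.8333) + (3.1667)·(3.1667) + (-0.8333)·(-0.8333) + (-3.8333)·(-3.8333) + (2.1667)·(2.1667) + (3.1667)·(3.1667)) / 5 = 54.8333/5 = 10.9667

S is symmetric (S[j,i] = S[i,j]). Assembling:

S = [[11.4667, 6.6667],
 [6.6667, 10.9667]]


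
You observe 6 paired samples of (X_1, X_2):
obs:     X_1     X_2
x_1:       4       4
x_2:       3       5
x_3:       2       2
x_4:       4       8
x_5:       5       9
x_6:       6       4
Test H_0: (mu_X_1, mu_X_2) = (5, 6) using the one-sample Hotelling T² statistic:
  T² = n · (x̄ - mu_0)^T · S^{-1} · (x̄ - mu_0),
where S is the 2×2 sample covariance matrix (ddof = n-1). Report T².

Step 1 — sample mean vector:
  mean(X_1) = (4 + 3 + 2 + 4 + 5 + 6) / 6 = 24/6 = 4
  mean(X_2) = (4 + 5 + 2 + 8 + 9 + 4) / 6 = 32/6 = 5.3333
  x̄ = (4, 5.3333),  deviation x̄ - mu_0 = (4, 5.3333) - (5, 6) = (-1, -0.6667).

Step 2 — sample covariance matrix, S[i,j] = (1/(n-1)) · Σ_k (x_{k,i} - mean_i) · (x_{k,j} - mean_j), divisor n-1 = 5:
  S[X_1,X_1] = ((0)·(0) + (-1)·(-1) + (-2)·(-2) + (0)·(0) + (1)·(1) + (2)·(2)) / 5 = 10/5 = 2
  S[X_1,X_2] = ((0)·(-1.3333) + (-1)·(-0.3333) + (-2)·(-3.3333) + (0)·(2.6667) + (1)·(3.6667) + (2)·(-1.3333)) / 5 = 8/5 = 1.6
  S[X_2,X_2] = ((-1.3333)·(-1.3333) + (-0.3333)·(-0.3333) + (-3.3333)·(-3.3333) + (2.6667)·(2.6667) + (3.6667)·(3.6667) + (-1.3333)·(-1.3333)) / 5 = 35.3333/5 = 7.0667
  S = [[2, 1.6],
 [1.6, 7.0667]].

Step 3 — invert S. det(S) = 2·7.0667 - (1.6)² = 11.5733.
  S^{-1} = (1/det) · [[d, -b], [-b, a]] = [[0.6106, -0.1382],
 [-0.1382, 0.1728]].

Step 4 — quadratic form (x̄ - mu_0)^T · S^{-1} · (x̄ - mu_0):
  S^{-1} · (x̄ - mu_0) = (-0.5184, 0.023),
  (x̄ - mu_0)^T · [...] = (-1)·(-0.5184) + (-0.6667)·(0.023) = 0.5031.

Step 5 — scale by n: T² = 6 · 0.5031 = 3.0184.

T² ≈ 3.0184


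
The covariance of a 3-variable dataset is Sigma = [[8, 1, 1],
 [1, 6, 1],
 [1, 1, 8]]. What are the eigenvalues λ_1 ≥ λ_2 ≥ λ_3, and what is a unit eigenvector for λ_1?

Step 1 — characteristic polynomial p(λ) = det(λI - Sigma) = λ³ - tr·λ² + c_1·λ - det, where tr = trace, c_1 = sum of the principal 2×2 minors, det = det(Sigma):
  tr = 8 + 6 + 8 = 22,
  c_1 = (8·6 - (1)²) + (8·8 - (1)²) + (6·8 - (1)²) = 47 + 63 + 47 = 157,
  det = 8·(6·8 - (1)²) - (1)·((1)·8 - (1)·(1)) + (1)·((1)·(1) - 6·(1)) = 8·(47) - (1)·(7) + (1)·(-5) = 364.
  So p(λ) = λ³ - 22λ² + 157λ - 364.
Step 2 — look for an integer root (rational root theorem: any rational root is an integer divisor of 364). Testing λ = 7:
  p(7) = 343 - 1078 + 1099 - 364 = 0  ✓
  Dividing out (λ - 7): p(λ) = (λ - 7)(λ² - 15λ + 52).
Step 3 — remaining eigenvalues from the quadratic λ² - 15λ + 52 = 0:
  Δ = 15² - 4·52 = 225 - 208 = 17,  λ = (15 ± √17)/2 = (15 ± 4.1231)/2 ≈ 9.5616 or 5.4384.
  Sorted: λ_1 = 9.5616,  λ_2 = 7,  λ_3 = 5.4384  (check: sum = 22 = tr ✓).

Step 4 — unit eigenvector for λ_1 ≈ 9.5616: v spans the null space of (Sigma - λ_1 I), whose rows are
  r_1 = (-1.5616, 1, 1),  r_2 = (1, -3.5616, 1),  r_3 = (1, 1, -1.5616).
  v is orthogonal to every row, so take v ∝ r_1 × r_2 = ((1)·(1) - (1)·(-3.5616), (1)·(1) - (-1.5616)·(1), (-1.5616)·(-3.5616) - (1)·(1)) ≈ (4.5616, 2.5616, 4.5616).
  Let u = (4.5616, 2.5616, 4.5616).
  ||u|| = √((4.5616)² + (2.5616)² + (4.5616)²) = √(48.1771) ≈ 6.941,  v_1 = u/||u|| ≈ (0.6572, 0.369, 0.6572) (||v_1|| = 1).

λ_1 = 9.5616,  λ_2 = 7,  λ_3 = 5.4384;  v_1 ≈ (0.6572, 0.369, 0.6572)


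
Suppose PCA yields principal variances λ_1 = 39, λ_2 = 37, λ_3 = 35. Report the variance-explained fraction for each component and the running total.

Step 1 — total variance = trace(Sigma) = Σ λ_i = 39 + 37 + 35 = 111.

Step 2 — fraction explained by component i = λ_i / Σ λ:
  PC1: 39/111 = 0.3514
  PC2: 37/111 = 0.3333
  PC3: 35/111 = 0.3153

Step 3 — cumulative fraction after k components = (λ_1 + ... + λ_k) / Σ λ:
  k = 1: 39/111 = 0.3514
  k = 2: (39 + 37)/111 = 76/111 = 0.6847
  k = 3: (39 + 37 + 35)/111 = 111/111 = 1

Summary (fraction, with percent):

explained: PC1 0.3514 (35.14%), PC2 0.3333 (33.33%), PC3 0.3153 (31.53%);  cumulative: 0.3514, 0.6847, 1


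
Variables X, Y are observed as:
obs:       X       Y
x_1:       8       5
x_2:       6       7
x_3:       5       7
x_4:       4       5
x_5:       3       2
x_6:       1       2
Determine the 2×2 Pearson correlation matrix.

Step 1 — column means:
  mean(X) = (8 + 6 + 5 + 4 + 3 + 1) / 6 = 27/6 = 4.5
  mean(Y) = (5 + 7 + 7 + 5 + 2 + 2) / 6 = 28/6 = 4.6667

Step 2 — sample variances and covariances s[i,j] = (1/(n-1)) · Σ_k (x_{k,i} - mean_i) · (x_{k,j} - mean_j), with n-1 = 5:
  s[X,X] = ((3.5)·(3.5) + (1.5)·(1.5) + (0.5)·(0.5) + (-0.5)·(-0.5) + (-1.5)·(-1.5) + (-3.5)·(-3.5)) / 5 = 29.5/5 = 5.9
  s[X,Y] = ((3.5)·(0.3333) + (1.5)·(2.3333) + (0.5)·(2.3333) + (-0.5)·(0.3333) + (-1.5)·(-2.6667) + (-3.5)·(-2.6667)) / 5 = 19/5 = 3.8
  s[Y,Y] = ((0.3333)·(0.3333) + (2.3333)·(2.3333) + (2.3333)·(2.3333) + (0.3333)·(0.3333) + (-2.6667)·(-2.6667) + (-2.6667)·(-2.6667)) / 5 = 25.3333/5 = 5.0667
  Sample standard deviations s_i = √(s[i,i]):
  s(X) = √(5.9) = 2.429
  s(Y) = √(5.0667) = 2.2509

Step 3 — r_{ij} = s_{ij} / (s_i · s_j):
  r[X,X] = 1 (diagonal).
  r[X,Y] = 3.8 / (2.429 · 2.2509) = 3.8 / 5.4675 = 0.695
  r[Y,Y] = 1 (diagonal).

R is symmetric with unit diagonal. Assembling:

R = [[1, 0.695],
 [0.695, 1]]


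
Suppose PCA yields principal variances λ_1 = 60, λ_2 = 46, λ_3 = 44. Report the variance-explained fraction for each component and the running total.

Step 1 — total variance = trace(Sigma) = Σ λ_i = 60 + 46 + 44 = 150.

Step 2 — fraction explained by component i = λ_i / Σ λ:
  PC1: 60/150 = 0.4
  PC2: 46/150 = 0.3067
  PC3: 44/150 = 0.2933

Step 3 — cumulative fraction after k components = (λ_1 + ... + λ_k) / Σ λ:
  k = 1: 60/150 = 0.4
  k = 2: (60 + 46)/150 = 106/150 = 0.7067
  k = 3: (60 + 46 + 44)/150 = 150/150 = 1

Summary (fraction, with percent):

explained: PC1 0.4 (40%), PC2 0.3067 (30.67%), PC3 0.2933 (29.33%);  cumulative: 0.4, 0.7067, 1


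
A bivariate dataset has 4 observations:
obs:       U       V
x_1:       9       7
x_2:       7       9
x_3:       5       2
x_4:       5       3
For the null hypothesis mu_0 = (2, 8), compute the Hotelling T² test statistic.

Step 1 — sample mean vector:
  mean(U) = (9 + 7 + 5 + 5) / 4 = 26/4 = 6.5
  mean(V) = (7 + 9 + 2 + 3) / 4 = 21/4 = 5.25
  x̄ = (6.5, 5.25),  deviation x̄ - mu_0 = (6.5, 5.25) - (2, 8) = (4.5, -2.75).

Step 2 — sample covariance matrix, S[i,j] = (1/(n-1)) · Σ_k (x_{k,i} - mean_i) · (x_{k,j} - mean_j), divisor n-1 = 3:
  S[U,U] = ((2.5)·(2.5) + (0.5)·(0.5) + (-1.5)·(-1.5) + (-1.5)·(-1.5)) / 3 = 11/3 = 3.6667
  S[U,V] = ((2.5)·(1.75) + (0.5)·(3.75) + (-1.5)·(-3.25) + (-1.5)·(-2.25)) / 3 = 14.5/3 = 4.8333
  S[V,V] = ((1.75)·(1.75) + (3.75)·(3.75) + (-3.25)·(-3.25) + (-2.25)·(-2.25)) / 3 = 32.75/3 = 10.9167
  S = [[3.6667, 4.8333],
 [4.8333, 10.9167]].

Step 3 — invert S. det(S) = 3.6667·10.9167 - (4.8333)² = 16.6667.
  S^{-1} = (1/det) · [[d, -b], [-b, a]] = [[0.655, -0.29],
 [-0.29, 0.22]].

Step 4 — quadratic form (x̄ - mu_0)^T · S^{-1} · (x̄ - mu_0):
  S^{-1} · (x̄ - mu_0) = (3.745, -1.91),
  (x̄ - mu_0)^T · [...] = (4.5)·(3.745) + (-2.75)·(-1.91) = 22.105.

Step 5 — scale by n: T² = 4 · 22.105 = 88.42.

T² ≈ 88.42


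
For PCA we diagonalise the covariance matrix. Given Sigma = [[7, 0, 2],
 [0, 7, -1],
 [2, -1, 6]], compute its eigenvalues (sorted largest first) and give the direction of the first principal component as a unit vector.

Step 1 — characteristic polynomial p(λ) = det(λI - Sigma) = λ³ - tr·λ² + c_1·λ - det, where tr = trace, c_1 = sum of the principal 2×2 minors, det = det(Sigma):
  tr = 7 + 7 + 6 = 20,
  c_1 = (7·7 - (0)²) + (7·6 - (2)²) + (7·6 - (-1)²) = 49 + 38 + 41 = 128,
  det = 7·(7·6 - (-1)²) - (0)·((0)·6 - (-1)·(2)) + (2)·((0)·(-1) - 7·(2)) = 7·(41) - (0)·(2) + (2)·(-14) = 259.
  So p(λ) = λ³ - 20λ² + 128λ - 259.
Step 2 — look for an integer root (rational root theorem: any rational root is an integer divisor of 259). Testing λ = 7:
  p(7) = 343 - 980 + 896 - 259 = 0  ✓
  Dividing out (λ - 7): p(λ) = (λ - 7)(λ² - 13λ + 37).
Step 3 — remaining eigenvalues from the quadratic λ² - 13λ + 37 = 0:
  Δ = 13² - 4·37 = 169 - 148 = 21,  λ = (13 ± √21)/2 = (13 ± 4.5826)/2 ≈ 8.7913 or 4.2087.
  Sorted: λ_1 = 8.7913,  λ_2 = 7,  λ_3 = 4.2087  (check: sum = 20 = tr ✓).

Step 4 — unit eigenvector for λ_1 ≈ 8.7913: v spans the null space of (Sigma - λ_1 I), whose rows are
  r_1 = (-1.7913, 0, 2),  r_2 = (0, -1.7913, -1),  r_3 = (2, -1, -2.7913).
  v is orthogonal to every row, so take v ∝ r_1 × r_2 = ((0)·(-1) - (2)·(-1.7913), (2)·(0) - (-1.7913)·(-1), (-1.7913)·(-1.7913) - (0)·(0)) ≈ (3.5826, -1.7913, 3.2087).
  Let u = (3.5826, -1.7913, 3.2087).
  ||u|| = √((3.5826)² + (-1.7913)² + (3.2087)²) = √(26.3394) ≈ 5.1322,  v_1 = u/||u|| ≈ (0.6981, -0.349, 0.6252) (||v_1|| = 1).

λ_1 = 8.7913,  λ_2 = 7,  λ_3 = 4.2087;  v_1 ≈ (0.6981, -0.349, 0.6252)


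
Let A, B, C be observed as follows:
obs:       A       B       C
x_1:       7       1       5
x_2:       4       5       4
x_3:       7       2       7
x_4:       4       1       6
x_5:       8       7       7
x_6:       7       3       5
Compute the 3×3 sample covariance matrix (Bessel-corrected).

Step 1 — column means:
  mean(A) = (7 + 4 + 7 + 4 + 8 + 7) / 6 = 37/6 = 6.1667
  mean(B) = (1 + 5 + 2 + 1 + 7 + 3) / 6 = 19/6 = 3.1667
  mean(C) = (5 + 4 + 7 + 6 + 7 + 5) / 6 = 34/6 = 5.6667

Step 2 — sample covariance S[i,j] = (1/(n-1)) · Σ_k (x_{k,i} - mean_i) · (x_{k,j} - mean_j), with n-1 = 5.
  S[A,A] = ((0.8333)·(0.8333) + (-2.1667)·(-2.1667) + (0.8333)·(0.8333) + (-2.1667)·(-2.1667) + (1.8333)·(1.8333) + (0.8333)·(0.8333)) / 5 = 14.8333/5 = 2.9667
  S[A,B] = ((0.8333)·(-2.1667) + (-2.1667)·(1.8333) + (0.8333)·(-1.1667) + (-2.1667)·(-2.1667) + (1.8333)·(3.8333) + (0.8333)·(-0.1667)) / 5 = 4.8333/5 = 0.9667
  S[A,C] = ((0.8333)·(-0.6667) + (-2.1667)·(-1.6667) + (0.8333)·(1.3333) + (-2.1667)·(0.3333) + (1.8333)·(1.3333) + (0.8333)·(-0.6667)) / 5 = 5.3333/5 = 1.0667
  S[B,B] = ((-2.1667)·(-2.1667) + (1.8333)·(1.8333) + (-1.1667)·(-1.1667) + (-2.1667)·(-2.1667) + (3.8333)·(3.8333) + (-0.1667)·(-0.1667)) / 5 = 28.8333/5 = 5.7667
  S[B,C] = ((-2.1667)·(-0.6667) + (1.8333)·(-1.6667) + (-1.1667)·(1.3333) + (-2.1667)·(0.3333) + (3.8333)·(1.3333) + (-0.1667)·(-0.6667)) / 5 = 1.3333/5 = 0.2667
  S[C,C] = ((-0.6667)·(-0.6667) + (-1.6667)·(-1.6667) + (1.3333)·(1.3333) + (0.3333)·(0.3333) + (1.3333)·(1.3333) + (-0.6667)·(-0.6667)) / 5 = 7.3333/5 = 1.4667

S is symmetric (S[j,i] = S[i,j]). Assembling:

S = [[2.9667, 0.9667, 1.0667],
 [0.9667, 5.7667, 0.2667],
 [1.0667, 0.2667, 1.4667]]


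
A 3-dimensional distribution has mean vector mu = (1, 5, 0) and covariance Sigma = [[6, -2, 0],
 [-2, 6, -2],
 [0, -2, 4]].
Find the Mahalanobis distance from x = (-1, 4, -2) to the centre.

Step 1 — centre the observation: (x - mu) = (-2, -1, -2).

Step 2 — invert Sigma (cofactor / det for 3×3, or solve directly):
  Sigma^{-1} = [[0.1923, 0.0769, 0.0385],
 [0.0769, 0.2308, 0.1154],
 [0.0385, 0.1154, 0.3077]].

Step 3 — form the quadratic (x - mu)^T · Sigma^{-1} · (x - mu):
  Sigma^{-1} · (x - mu) = (-0.5385, -0.6154, -0.8077).
  (x - mu)^T · [Sigma^{-1} · (x - mu)] = (-2)·(-0.5385) + (-1)·(-0.6154) + (-2)·(-0.8077) = 3.3077.

Step 4 — take square root: d = √(3.3077) ≈ 1.8187.

d(x, mu) = √(3.3077) ≈ 1.8187


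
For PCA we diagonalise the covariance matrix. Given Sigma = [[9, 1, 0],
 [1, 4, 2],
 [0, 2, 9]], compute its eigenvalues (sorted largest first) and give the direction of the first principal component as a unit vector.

Step 1 — characteristic polynomial p(λ) = det(λI - Sigma) = λ³ - tr·λ² + c_1·λ - det, where tr = trace, c_1 = sum of the principal 2×2 minors, det = det(Sigma):
  tr = 9 + 4 + 9 = 22,
  c_1 = (9·4 - (1)²) + (9·9 - (0)²) + (4·9 - (2)²) = 35 + 81 + 32 = 148,
  det = 9·(4·9 - (2)²) - (1)·((1)·9 - (2)·(0)) + (0)·((1)·(2) - 4·(0)) = 9·(32) - (1)·(9) + (0)·(2) = 279.
  So p(λ) = λ³ - 22λ² + 148λ - 279.
Step 2 — look for an integer root (rational root theorem: any rational root is an integer divisor of 279). Testing λ = 9:
  p(9) = 729 - 1782 + 1332 - 279 = 0  ✓
  Dividing out (λ - 9): p(λ) = (λ - 9)(λ² - 13λ + 31).
Step 3 — remaining eigenvalues from the quadratic λ² - 13λ + 31 = 0:
  Δ = 13² - 4·31 = 169 - 124 = 45,  λ = (13 ± √45)/2 = (13 ± 6.7082)/2 ≈ 9.8541 or 3.1459.
  Sorted: λ_1 = 9.8541,  λ_2 = 9,  λ_3 = 3.1459  (check: sum = 22 = tr ✓).

Step 4 — unit eigenvector for λ_1 ≈ 9.8541: v spans the null space of (Sigma - λ_1 I), whose rows are
  r_1 = (-0.8541, 1, 0),  r_2 = (1, -5.8541, 2),  r_3 = (0, 2, -0.8541).
  v is orthogonal to every row, so take v ∝ r_1 × r_2 = ((1)·(2) - (0)·(-5.8541), (0)·(1) - (-0.8541)·(2), (-0.8541)·(-5.8541) - (1)·(1)) ≈ (2, 1.7082, 4).
  Let u = (2, 1.7082, 4).
  ||u|| = √((2)² + (1.7082)² + (4)²) = √(22.918) ≈ 4.7873,  v_1 = u/||u|| ≈ (0.4178, 0.3568, 0.8355) (||v_1|| = 1).

λ_1 = 9.8541,  λ_2 = 9,  λ_3 = 3.1459;  v_1 ≈ (0.4178, 0.3568, 0.8355)


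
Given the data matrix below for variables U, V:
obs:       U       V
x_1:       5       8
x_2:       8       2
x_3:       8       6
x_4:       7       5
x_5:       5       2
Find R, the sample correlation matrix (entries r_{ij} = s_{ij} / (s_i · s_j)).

Step 1 — column means:
  mean(U) = (5 + 8 + 8 + 7 + 5) / 5 = 33/5 = 6.6
  mean(V) = (8 + 2 + 6 + 5 + 2) / 5 = 23/5 = 4.6

Step 2 — sample variances and covariances s[i,j] = (1/(n-1)) · Σ_k (x_{k,i} - mean_i) · (x_{k,j} - mean_j), with n-1 = 4:
  s[U,U] = ((-1.6)·(-1.6) + (1.4)·(1.4) + (1.4)·(1.4) + (0.4)·(0.4) + (-1.6)·(-1.6)) / 4 = 9.2/4 = 2.3
  s[U,V] = ((-1.6)·(3.4) + (1.4)·(-2.6) + (1.4)·(1.4) + (0.4)·(0.4) + (-1.6)·(-2.6)) / 4 = -2.8/4 = -0.7
  s[V,V] = ((3.4)·(3.4) + (-2.6)·(-2.6) + (1.4)·(1.4) + (0.4)·(0.4) + (-2.6)·(-2.6)) / 4 = 27.2/4 = 6.8
  Sample standard deviations s_i = √(s[i,i]):
  s(U) = √(2.3) = 1.5166
  s(V) = √(6.8) = 2.6077

Step 3 — r_{ij} = s_{ij} / (s_i · s_j):
  r[U,U] = 1 (diagonal).
  r[U,V] = -0.7 / (1.5166 · 2.6077) = -0.7 / 3.9547 = -0.177
  r[V,V] = 1 (diagonal).

R is symmetric with unit diagonal. Assembling:

R = [[1, -0.177],
 [-0.177, 1]]


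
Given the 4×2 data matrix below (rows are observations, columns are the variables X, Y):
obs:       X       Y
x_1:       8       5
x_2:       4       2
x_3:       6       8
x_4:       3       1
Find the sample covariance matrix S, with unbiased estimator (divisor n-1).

Step 1 — column means:
  mean(X) = (8 + 4 + 6 + 3) / 4 = 21/4 = 5.25
  mean(Y) = (5 + 2 + 8 + 1) / 4 = 16/4 = 4

Step 2 — sample covariance S[i,j] = (1/(n-1)) · Σ_k (x_{k,i} - mean_i) · (x_{k,j} - mean_j), with n-1 = 3.
  S[X,X] = ((2.75)·(2.75) + (-1.25)·(-1.25) + (0.75)·(0.75) + (-2.25)·(-2.25)) / 3 = 14.75/3 = 4.9167
  S[X,Y] = ((2.75)·(1) + (-1.25)·(-2) + (0.75)·(4) + (-2.25)·(-3)) / 3 = 15/3 = 5
  S[Y,Y] = ((1)·(1) + (-2)·(-2) + (4)·(4) + (-3)·(-3)) / 3 = 30/3 = 10

S is symmetric (S[j,i] = S[i,j]). Assembling:

S = [[4.9167, 5],
 [5, 10]]


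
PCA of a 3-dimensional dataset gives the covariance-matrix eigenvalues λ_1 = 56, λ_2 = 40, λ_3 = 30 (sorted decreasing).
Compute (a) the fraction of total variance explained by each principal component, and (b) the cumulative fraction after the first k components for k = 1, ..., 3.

Step 1 — total variance = trace(Sigma) = Σ λ_i = 56 + 40 + 30 = 126.

Step 2 — fraction explained by component i = λ_i / Σ λ:
  PC1: 56/126 = 0.4444
  PC2: 40/126 = 0.3175
  PC3: 30/126 = 0.2381

Step 3 — cumulative fraction after k components = (λ_1 + ... + λ_k) / Σ λ:
  k = 1: 56/126 = 0.4444
  k = 2: (56 + 40)/126 = 96/126 = 0.7619
  k = 3: (56 + 40 + 30)/126 = 126/126 = 1

Summary (fraction, with percent):

explained: PC1 0.4444 (44.44%), PC2 0.3175 (31.75%), PC3 0.2381 (23.81%);  cumulative: 0.4444, 0.7619, 1


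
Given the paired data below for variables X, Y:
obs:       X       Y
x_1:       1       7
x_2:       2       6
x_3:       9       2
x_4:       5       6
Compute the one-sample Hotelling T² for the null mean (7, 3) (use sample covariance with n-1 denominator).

Step 1 — sample mean vector:
  mean(X) = (1 + 2 + 9 + 5) / 4 = 17/4 = 4.25
  mean(Y) = (7 + 6 + 2 + 6) / 4 = 21/4 = 5.25
  x̄ = (4.25, 5.25),  deviation x̄ - mu_0 = (4.25, 5.25) - (7, 3) = (-2.75, 2.25).

Step 2 — sample covariance matrix, S[i,j] = (1/(n-1)) · Σ_k (x_{k,i} - mean_i) · (x_{k,j} - mean_j), divisor n-1 = 3:
  S[X,X] = ((-3.25)·(-3.25) + (-2.25)·(-2.25) + (4.75)·(4.75) + (0.75)·(0.75)) / 3 = 38.75/3 = 12.9167
  S[X,Y] = ((-3.25)·(1.75) + (-2.25)·(0.75) + (4.75)·(-3.25) + (0.75)·(0.75)) / 3 = -22.25/3 = -7.4167
  S[Y,Y] = ((1.75)·(1.75) + (0.75)·(0.75) + (-3.25)·(-3.25) + (0.75)·(0.75)) / 3 = 14.75/3 = 4.9167
  S = [[12.9167, -7.4167],
 [-7.4167, 4.9167]].

Step 3 — invert S. det(S) = 12.9167·4.9167 - (-7.4167)² = 8.5.
  S^{-1} = (1/det) · [[d, -b], [-b, a]] = [[0.5784, 0.8725],
 [0.8725, 1.5196]].

Step 4 — quadratic form (x̄ - mu_0)^T · S^{-1} · (x̄ - mu_0):
  S^{-1} · (x̄ - mu_0) = (0.3725, 1.0196),
  (x̄ - mu_0)^T · [...] = (-2.75)·(0.3725) + (2.25)·(1.0196) = 1.2696.

Step 5 — scale by n: T² = 4 · 1.2696 = 5.0784.

T² ≈ 5.0784


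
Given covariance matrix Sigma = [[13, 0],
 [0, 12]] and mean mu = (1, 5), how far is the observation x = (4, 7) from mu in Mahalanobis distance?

Step 1 — centre the observation: (x - mu) = (3, 2).

Step 2 — invert Sigma. det(Sigma) = 13·12 - (0)² = 156.
  Sigma^{-1} = (1/det) · [[d, -b], [-b, a]] = [[0.0769, 0],
 [0, 0.0833]].

Step 3 — form the quadratic (x - mu)^T · Sigma^{-1} · (x - mu):
  Sigma^{-1} · (x - mu) = (0.2308, 0.1667).
  (x - mu)^T · [Sigma^{-1} · (x - mu)] = (3)·(0.2308) + (2)·(0.1667) = 1.0256.

Step 4 — take square root: d = √(1.0256) ≈ 1.0127.

d(x, mu) = √(1.0256) ≈ 1.0127


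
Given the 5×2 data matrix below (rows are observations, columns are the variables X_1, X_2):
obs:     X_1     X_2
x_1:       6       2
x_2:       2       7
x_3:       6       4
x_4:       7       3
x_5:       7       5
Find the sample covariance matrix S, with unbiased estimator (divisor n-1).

Step 1 — column means:
  mean(X_1) = (6 + 2 + 6 + 7 + 7) / 5 = 28/5 = 5.6
  mean(X_2) = (2 + 7 + 4 + 3 + 5) / 5 = 21/5 = 4.2

Step 2 — sample covariance S[i,j] = (1/(n-1)) · Σ_k (x_{k,i} - mean_i) · (x_{k,j} - mean_j), with n-1 = 4.
  S[X_1,X_1] = ((0.4)·(0.4) + (-3.6)·(-3.6) + (0.4)·(0.4) + (1.4)·(1.4) + (1.4)·(1.4)) / 4 = 17.2/4 = 4.3
  S[X_1,X_2] = ((0.4)·(-2.2) + (-3.6)·(2.8) + (0.4)·(-0.2) + (1.4)·(-1.2) + (1.4)·(0.8)) / 4 = -11.6/4 = -2.9
  S[X_2,X_2] = ((-2.2)·(-2.2) + (2.8)·(2.8) + (-0.2)·(-0.2) + (-1.2)·(-1.2) + (0.8)·(0.8)) / 4 = 14.8/4 = 3.7

S is symmetric (S[j,i] = S[i,j]). Assembling:

S = [[4.3, -2.9],
 [-2.9, 3.7]]


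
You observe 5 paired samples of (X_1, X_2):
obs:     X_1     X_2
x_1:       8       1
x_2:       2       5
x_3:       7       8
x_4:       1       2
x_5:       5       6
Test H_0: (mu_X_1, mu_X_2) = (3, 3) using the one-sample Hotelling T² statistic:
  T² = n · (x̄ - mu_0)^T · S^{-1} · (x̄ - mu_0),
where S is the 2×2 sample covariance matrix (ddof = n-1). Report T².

Step 1 — sample mean vector:
  mean(X_1) = (8 + 2 + 7 + 1 + 5) / 5 = 23/5 = 4.6
  mean(X_2) = (1 + 5 + 8 + 2 + 6) / 5 = 22/5 = 4.4
  x̄ = (4.6, 4.4),  deviation x̄ - mu_0 = (4.6, 4.4) - (3, 3) = (1.6, 1.4).

Step 2 — sample covariance matrix, S[i,j] = (1/(n-1)) · Σ_k (x_{k,i} - mean_i) · (x_{k,j} - mean_j), divisor n-1 = 4:
  S[X_1,X_1] = ((3.4)·(3.4) + (-2.6)·(-2.6) + (2.4)·(2.4) + (-3.6)·(-3.6) + (0.4)·(0.4)) / 4 = 37.2/4 = 9.3
  S[X_1,X_2] = ((3.4)·(-3.4) + (-2.6)·(0.6) + (2.4)·(3.6) + (-3.6)·(-2.4) + (0.4)·(1.6)) / 4 = 4.8/4 = 1.2
  S[X_2,X_2] = ((-3.4)·(-3.4) + (0.6)·(0.6) + (3.6)·(3.6) + (-2.4)·(-2.4) + (1.6)·(1.6)) / 4 = 33.2/4 = 8.3
  S = [[9.3, 1.2],
 [1.2, 8.3]].

Step 3 — invert S. det(S) = 9.3·8.3 - (1.2)² = 75.75.
  S^{-1} = (1/det) · [[d, -b], [-b, a]] = [[0.1096, -0.0158],
 [-0.0158, 0.1228]].

Step 4 — quadratic form (x̄ - mu_0)^T · S^{-1} · (x̄ - mu_0):
  S^{-1} · (x̄ - mu_0) = (0.1531, 0.1465),
  (x̄ - mu_0)^T · [...] = (1.6)·(0.1531) + (1.4)·(0.1465) = 0.4502.

Step 5 — scale by n: T² = 5 · 0.4502 = 2.2508.

T² ≈ 2.2508


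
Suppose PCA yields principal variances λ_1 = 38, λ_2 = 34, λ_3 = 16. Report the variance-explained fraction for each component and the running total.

Step 1 — total variance = trace(Sigma) = Σ λ_i = 38 + 34 + 16 = 88.

Step 2 — fraction explained by component i = λ_i / Σ λ:
  PC1: 38/88 = 0.4318
  PC2: 34/88 = 0.3864
  PC3: 16/88 = 0.1818

Step 3 — cumulative fraction after k components = (λ_1 + ... + λ_k) / Σ λ:
  k = 1: 38/88 = 0.4318
  k = 2: (38 + 34)/88 = 72/88 = 0.8182
  k = 3: (38 + 34 + 16)/88 = 88/88 = 1

Summary (fraction, with percent):

explained: PC1 0.4318 (43.18%), PC2 0.3864 (38.64%), PC3 0.1818 (18.18%);  cumulative: 0.4318, 0.8182, 1


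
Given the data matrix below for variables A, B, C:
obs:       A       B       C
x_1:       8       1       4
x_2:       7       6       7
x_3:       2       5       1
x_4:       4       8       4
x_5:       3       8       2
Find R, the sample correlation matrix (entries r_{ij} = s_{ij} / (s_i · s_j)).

Step 1 — column means:
  mean(A) = (8 + 7 + 2 + 4 + 3) / 5 = 24/5 = 4.8
  mean(B) = (1 + 6 + 5 + 8 + 8) / 5 = 28/5 = 5.6
  mean(C) = (4 + 7 + 1 + 4 + 2) / 5 = 18/5 = 3.6

Step 2 — sample variances and covariances s[i,j] = (1/(n-1)) · Σ_k (x_{k,i} - mean_i) · (x_{k,j} - mean_j), with n-1 = 4:
  s[A,A] = ((3.2)·(3.2) + (2.2)·(2.2) + (-2.8)·(-2.8) + (-0.8)·(-0.8) + (-1.8)·(-1.8)) / 4 = 26.8/4 = 6.7
  s[A,B] = ((3.2)·(-4.6) + (2.2)·(0.4) + (-2.8)·(-0.6) + (-0.8)·(2.4) + (-1.8)·(2.4)) / 4 = -18.4/4 = -4.6
  s[A,C] = ((3.2)·(0.4) + (2.2)·(3.4) + (-2.8)·(-2.6) + (-0.8)·(0.4) + (-1.8)·(-1.6)) / 4 = 18.6/4 = 4.65
  s[B,B] = ((-4.6)·(-4.6) + (0.4)·(0.4) + (-0.6)·(-0.6) + (2.4)·(2.4) + (2.4)·(2.4)) / 4 = 33.2/4 = 8.3
  s[B,C] = ((-4.6)·(0.4) + (0.4)·(3.4) + (-0.6)·(-2.6) + (2.4)·(0.4) + (2.4)·(-1.6)) / 4 = -1.8/4 = -0.45
  s[C,C] = ((0.4)·(0.4) + (3.4)·(3.4) + (-2.6)·(-2.6) + (0.4)·(0.4) + (-1.6)·(-1.6)) / 4 = 21.2/4 = 5.3
  Sample standard deviations s_i = √(s[i,i]):
  s(A) = √(6.7) = 2.5884
  s(B) = √(8.3) = 2.881
  s(C) = √(5.3) = 2.3022

Step 3 — r_{ij} = s_{ij} / (s_i · s_j):
  r[A,A] = 1 (diagonal).
  r[A,B] = -4.6 / (2.5884 · 2.881) = -4.6 / 7.4572 = -0.6169
  r[A,C] = 4.65 / (2.5884 · 2.3022) = 4.65 / 5.959 = 0.7803
  r[B,B] = 1 (diagonal).
  r[B,C] = -0.45 / (2.881 · 2.3022) = -0.45 / 6.6325 = -0.0678
  r[C,C] = 1 (diagonal).

R is symmetric with unit diagonal. Assembling:

R = [[1, -0.6169, 0.7803],
 [-0.6169, 1, -0.0678],
 [0.7803, -0.0678, 1]]


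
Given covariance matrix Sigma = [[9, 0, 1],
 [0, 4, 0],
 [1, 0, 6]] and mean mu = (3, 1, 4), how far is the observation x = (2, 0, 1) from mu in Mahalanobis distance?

Step 1 — centre the observation: (x - mu) = (-1, -1, -3).

Step 2 — invert Sigma (cofactor / det for 3×3, or solve directly):
  Sigma^{-1} = [[0.1132, 0, -0.0189],
 [0, 0.25, 0],
 [-0.0189, 0, 0.1698]].

Step 3 — form the quadratic (x - mu)^T · Sigma^{-1} · (x - mu):
  Sigma^{-1} · (x - mu) = (-0.0566, -0.25, -0.4906).
  (x - mu)^T · [Sigma^{-1} · (x - mu)] = (-1)·(-0.0566) + (-1)·(-0.25) + (-3)·(-0.4906) = 1.7783.

Step 4 — take square root: d = √(1.7783) ≈ 1.3335.

d(x, mu) = √(1.7783) ≈ 1.3335


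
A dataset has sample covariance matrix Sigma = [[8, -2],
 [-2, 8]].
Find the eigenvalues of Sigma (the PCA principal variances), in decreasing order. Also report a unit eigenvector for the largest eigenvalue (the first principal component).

Step 1 — characteristic polynomial of 2×2 Sigma:
  det(Sigma - λI) = λ² - trace · λ + det = 0.
  trace = 8 + 8 = 16, det = 8·8 - (-2)² = 60.
Step 2 — discriminant:
  Δ = trace² - 4·det = 256 - 240 = 16.
Step 3 — eigenvalues:
  λ = (trace ± √Δ)/2 = (16 ± 4)/2,
  λ_1 = 10,  λ_2 = 6.

Step 4 — unit eigenvector for λ_1: solve (Sigma - λ_1 I)v = 0. First row:
  (8 - 10)·v_x + (-2)·v_y = 0, i.e. (-2)·v_x + (-2)·v_y = 0,
  so v ∝ (b, λ_1 - a) = (-2, 2); multiply by -1 so the first entry is positive: u = (2, -2).
  ||u|| = √((2)² + (-2)²) = √(8) ≈ 2.8284,
  v_1 = u/||u|| ≈ (0.7071, -0.7071) (||v_1|| = 1).

λ_1 = 10,  λ_2 = 6;  v_1 ≈ (0.7071, -0.7071)
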